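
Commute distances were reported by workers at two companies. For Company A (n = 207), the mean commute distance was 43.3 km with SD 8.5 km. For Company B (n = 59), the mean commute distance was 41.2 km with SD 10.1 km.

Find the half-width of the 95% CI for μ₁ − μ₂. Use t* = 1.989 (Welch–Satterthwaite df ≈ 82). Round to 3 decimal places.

2.867

Per-group SEs: s₁/√n₁ = 8.5/√207 = 0.5908, s₂/√n₂ = 10.1/√59 = 1.3149.
Unpooled SE of the difference: √(0.34904464 + 1.72896201) = 1.4415.
Margin of error = t* · SE = 1.989 × 1.4415 = 2.8671.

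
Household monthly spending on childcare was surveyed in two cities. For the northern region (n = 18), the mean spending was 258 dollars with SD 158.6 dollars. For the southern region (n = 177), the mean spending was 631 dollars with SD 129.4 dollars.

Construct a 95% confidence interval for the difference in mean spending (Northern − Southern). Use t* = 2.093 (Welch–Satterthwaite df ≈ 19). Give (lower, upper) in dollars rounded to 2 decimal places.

(-453.85, -292.15)

Per-group SEs: s₁/√n₁ = 158.6/√18 = 37.3824, s₂/√n₂ = 129.4/√177 = 9.7263.
Unpooled SE of the difference: √(1397.44382976 + 94.60091169) = 38.6270.
Margin of error = t* · SE = 2.093 × 38.6270 = 80.8463.
x̄₁ − x̄₂ = 258 − 631 = -373.0000.
CI: -373.0000 ± 80.8463 = (-453.85, -292.15).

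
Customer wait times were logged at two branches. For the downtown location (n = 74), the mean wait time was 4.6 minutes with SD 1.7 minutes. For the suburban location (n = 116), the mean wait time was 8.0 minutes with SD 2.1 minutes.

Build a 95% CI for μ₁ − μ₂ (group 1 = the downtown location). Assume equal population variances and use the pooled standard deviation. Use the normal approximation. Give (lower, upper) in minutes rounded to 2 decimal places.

Pooled variance s_p² = [73·1.7² + 115·2.1²] / (74+116−2) = 3.8198, so s_p = 1.9544.
SE_diff = s_p·√(1/n₁ + 1/n₂) = 1.9544·√(1/74 + 1/116) = 0.2908.
z* = 1.960; margin = 1.960 × 0.2908 = 0.5700.
Difference = 4.6 − 8.0 = -3.4000.
-3.4000 ± 0.5700 → (-3.97, -2.83).

(-3.97, -2.83)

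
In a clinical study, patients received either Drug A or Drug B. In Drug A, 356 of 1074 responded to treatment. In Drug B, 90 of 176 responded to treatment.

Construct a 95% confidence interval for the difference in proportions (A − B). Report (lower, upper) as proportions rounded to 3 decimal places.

p̂₁ = 356/1074 = 0.3315 and p̂₂ = 90/176 = 0.5114.
SE₁ = √(p̂₁(1−p̂₁)/n₁) = √(0.3315·0.6685/1074) = 0.01436; SE₂ = √(0.5114·0.4886/176) = 0.03768.
Independent samples: SE of the difference = √(SE₁² + SE₂²) = √(0.0002062096 + 0.0014197824) = 0.04032.
z* for 95% confidence is 1.960, so the margin of error is 1.960 × 0.04032 = 0.07903.
Point estimate p̂₁ − p̂₂ = 0.3315 − 0.5114 = -0.1799.
-0.1799 ± 0.07903 → (-0.259, -0.101).

(-0.259, -0.101)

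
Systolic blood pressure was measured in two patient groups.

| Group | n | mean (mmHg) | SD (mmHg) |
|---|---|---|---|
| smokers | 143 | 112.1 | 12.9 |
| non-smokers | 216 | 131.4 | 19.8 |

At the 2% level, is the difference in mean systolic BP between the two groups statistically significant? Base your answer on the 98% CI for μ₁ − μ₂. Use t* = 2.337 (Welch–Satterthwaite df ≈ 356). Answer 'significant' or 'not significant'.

SE₁ = s₁/√n₁ = 12.9/√143 = 1.0788; SE₂ = 19.8/√216 = 1.3472.
Independent samples, unequal variances: SE_diff = √(SE₁² + SE₂²) = √(1.16380944 + 1.81494784) = 1.7259.
t* = 2.337, so margin of error = 2.337 × 1.7259 = 4.0334.
Difference in means = 112.1 − 131.4 = -19.3000.
-19.3000 ± 4.0334 → (-23.3334, -15.2666).
The interval (-23.3334, -15.2666) does not contain 0, so the difference is significant.

significant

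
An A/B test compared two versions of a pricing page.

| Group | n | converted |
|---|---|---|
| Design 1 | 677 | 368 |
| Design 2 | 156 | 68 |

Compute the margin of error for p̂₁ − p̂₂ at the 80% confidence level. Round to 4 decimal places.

0.0565

Sample proportions: 368/677 = 0.5436, 68/156 = 0.4359.
Each SE is √(p̂(1−p̂)/n): √(0.5436·0.4564/677) = 0.01914 and √(0.4359·0.5641/156) = 0.03970.
SE(p̂₁ − p̂₂) = √(SE₁² + SE₂²) = √(0.0003663396 + 0.00157609) = 0.04407, since the two samples are independent.
At 80% confidence z* = 1.282; margin = 1.282 × 0.04407 = 0.05650.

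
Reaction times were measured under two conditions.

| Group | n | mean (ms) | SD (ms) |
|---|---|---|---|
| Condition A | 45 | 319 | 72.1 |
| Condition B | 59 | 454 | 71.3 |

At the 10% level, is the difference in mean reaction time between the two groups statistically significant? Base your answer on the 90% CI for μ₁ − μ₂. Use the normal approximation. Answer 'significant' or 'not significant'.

significant

SE₁ = s₁/√n₁ = 72.1/√45 = 10.7480; SE₂ = 71.3/√59 = 9.2825.
Independent samples, unequal variances: SE_diff = √(SE₁² + SE₂²) = √(115.519504 + 86.16480625) = 14.2016.
z* = 1.645, so margin of error = 1.645 × 14.2016 = 23.3616.
Difference in means = 319 − 454 = -135.0000.
-135.0000 ± 23.3616 → (-158.3616, -111.6384).
The interval (-158.3616, -111.6384) does not contain 0, so the difference is significant.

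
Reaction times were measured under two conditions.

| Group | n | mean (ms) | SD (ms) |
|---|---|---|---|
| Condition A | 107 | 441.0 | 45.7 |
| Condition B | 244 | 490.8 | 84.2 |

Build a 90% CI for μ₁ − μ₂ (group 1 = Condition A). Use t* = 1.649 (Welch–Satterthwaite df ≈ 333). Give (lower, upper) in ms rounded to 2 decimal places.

(-61.29, -38.31)

Standard errors of each mean: 45.7/√107 = 4.4180 and 84.2/√244 = 5.3904.
SE(x̄₁ − x̄₂) = √(4.4180² + 5.3904²) = 6.9696 for independent samples with unequal variances.
With t* = 1.649, the margin is 1.649 × 6.9696 = 11.4929.
x̄₁ − x̄₂ = 441.0 − 490.8 = -49.8000; the interval is -49.8000 ± 11.4929 = (-61.29, -38.31).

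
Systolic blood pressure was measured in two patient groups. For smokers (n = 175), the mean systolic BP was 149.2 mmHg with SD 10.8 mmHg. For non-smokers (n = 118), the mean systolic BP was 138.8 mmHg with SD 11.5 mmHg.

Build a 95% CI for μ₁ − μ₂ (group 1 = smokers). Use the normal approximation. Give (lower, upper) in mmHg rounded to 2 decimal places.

Standard errors of each mean: 10.8/√175 = 0.8164 and 11.5/√118 = 1.0587.
SE(x̄₁ − x̄₂) = √(0.8164² + 1.0587²) = 1.3369 for independent samples with unequal variances.
With z* = 1.960, the margin is 1.960 × 1.3369 = 2.6203.
x̄₁ − x̄₂ = 149.2 − 138.8 = 10.4000; the interval is 10.4000 ± 2.6203 = (7.78, 13.02).

(7.78, 13.02)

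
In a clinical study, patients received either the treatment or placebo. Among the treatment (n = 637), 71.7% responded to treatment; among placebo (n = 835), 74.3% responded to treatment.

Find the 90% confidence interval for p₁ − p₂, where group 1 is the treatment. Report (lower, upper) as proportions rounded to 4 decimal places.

SE₁ = √(p̂₁(1−p̂₁)/n₁) = √(0.7170·0.2830/637) = 0.01785; SE₂ = √(0.7430·0.2570/835) = 0.01512.
Independent samples: SE of the difference = √(SE₁² + SE₂²) = √(0.0003186225 + 0.0002286144) = 0.02339.
z* for 90% confidence is 1.645, so the margin of error is 1.645 × 0.02339 = 0.03848.
Point estimate p̂₁ − p̂₂ = 0.7170 − 0.7430 = -0.0260.
-0.0260 ± 0.03848 → (-0.0645, 0.0125).

(-0.0645, 0.0125)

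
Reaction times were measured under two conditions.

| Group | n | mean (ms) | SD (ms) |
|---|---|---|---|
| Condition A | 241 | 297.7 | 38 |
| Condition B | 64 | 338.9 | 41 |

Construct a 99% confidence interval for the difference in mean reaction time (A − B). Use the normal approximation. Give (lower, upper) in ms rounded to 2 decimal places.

Standard errors of each mean: 38/√241 = 2.4478 and 41/√64 = 5.1250.
SE(x̄₁ − x̄₂) = √(2.4478² + 5.1250²) = 5.6796 for independent samples with unequal variances.
With z* = 2.576, the margin is 2.576 × 5.6796 = 14.6306.
x̄₁ − x̄₂ = 297.7 − 338.9 = -41.2000; the interval is -41.2000 ± 14.6306 = (-55.83, -26.57).

(-55.83, -26.57)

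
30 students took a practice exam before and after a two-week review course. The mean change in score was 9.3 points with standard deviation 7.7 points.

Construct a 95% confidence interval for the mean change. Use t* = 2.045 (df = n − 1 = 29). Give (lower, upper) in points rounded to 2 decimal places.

Paired design: SE = s_d/√n = 7.7/√30 = 1.4058.
t* = 2.045; margin of error = 2.045 × 1.4058 = 2.8749.
9.3 ± 2.8749 → (6.43, 12.17).

(6.43, 12.17)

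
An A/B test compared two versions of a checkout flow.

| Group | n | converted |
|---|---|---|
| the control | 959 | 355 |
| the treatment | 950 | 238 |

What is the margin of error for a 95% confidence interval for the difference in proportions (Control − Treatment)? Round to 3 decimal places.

0.041

First, p̂₁ = 355/959 = 0.3702; p̂₂ = 238/950 = 0.2505.
The two standard errors are √(0.3702×0.6298/959) = 0.01559 and √(0.2505×0.7495/950) = 0.01406.
Because the samples are independent, SE_diff = √(0.01559² + 0.01406²) = 0.02099.
Using z* = 1.960 for 95%, ME = 1.960 × 0.02099 = 0.04114.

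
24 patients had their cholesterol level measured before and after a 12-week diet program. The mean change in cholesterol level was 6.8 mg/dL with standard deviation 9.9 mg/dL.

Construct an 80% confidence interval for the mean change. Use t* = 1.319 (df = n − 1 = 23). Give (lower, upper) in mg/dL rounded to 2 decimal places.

(4.13, 9.47)

This is a matched-pairs design, so SE = s_d/√n = 9.9/√24 = 2.0208.
Margin = 1.319 × 2.0208 = 2.6654; the interval is 6.8 ± 2.6654 = (4.13, 9.47).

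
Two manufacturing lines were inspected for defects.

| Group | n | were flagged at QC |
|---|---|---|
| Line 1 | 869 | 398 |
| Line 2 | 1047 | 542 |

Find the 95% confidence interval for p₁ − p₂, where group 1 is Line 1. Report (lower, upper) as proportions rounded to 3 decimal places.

Sample proportions: 398/869 = 0.4580, 542/1047 = 0.5177.
Each SE is √(p̂(1−p̂)/n): √(0.4580·0.5420/869) = 0.01690 and √(0.5177·0.4823/1047) = 0.01544.
SE(p̂₁ − p̂₂) = √(SE₁² + SE₂²) = √(0.00028561 + 0.0002383936) = 0.02289, since the two samples are independent.
At 95% confidence z* = 1.960; margin = 1.960 × 0.02289 = 0.04486.
The difference is 0.4580 − 0.5177 = -0.0597, so the interval is -0.0597 ± 0.04486 = (-0.105, -0.015).

(-0.105, -0.015)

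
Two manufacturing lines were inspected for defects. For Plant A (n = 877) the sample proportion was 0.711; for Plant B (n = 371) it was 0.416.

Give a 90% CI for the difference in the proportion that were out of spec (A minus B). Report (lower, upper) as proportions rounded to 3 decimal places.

(0.246, 0.344)

Each SE is √(p̂(1−p̂)/n): √(0.7110·0.2890/877) = 0.01531 and √(0.4160·0.5840/371) = 0.02559.
SE(p̂₁ − p̂₂) = √(SE₁² + SE₂²) = √(0.0002343961 + 0.0006548481) = 0.02982, since the two samples are independent.
At 90% confidence z* = 1.645; margin = 1.645 × 0.02982 = 0.04905.
The difference is 0.7110 − 0.4160 = 0.2950, so the interval is 0.2950 ± 0.04905 = (0.246, 0.344).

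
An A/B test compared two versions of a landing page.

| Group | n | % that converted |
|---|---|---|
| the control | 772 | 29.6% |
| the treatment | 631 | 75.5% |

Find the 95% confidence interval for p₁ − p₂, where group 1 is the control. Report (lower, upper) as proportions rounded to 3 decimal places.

SE₁ = √(p̂₁(1−p̂₁)/n₁) = √(0.2960·0.7040/772) = 0.01643; SE₂ = √(0.7550·0.2450/631) = 0.01712.
Independent samples: SE of the difference = √(SE₁² + SE₂²) = √(0.0002699449 + 0.0002930944) = 0.02373.
z* for 95% confidence is 1.960, so the margin of error is 1.960 × 0.02373 = 0.04651.
Point estimate p̂₁ − p̂₂ = 0.2960 − 0.7550 = -0.4590.
-0.4590 ± 0.04651 → (-0.506, -0.412).

(-0.506, -0.412)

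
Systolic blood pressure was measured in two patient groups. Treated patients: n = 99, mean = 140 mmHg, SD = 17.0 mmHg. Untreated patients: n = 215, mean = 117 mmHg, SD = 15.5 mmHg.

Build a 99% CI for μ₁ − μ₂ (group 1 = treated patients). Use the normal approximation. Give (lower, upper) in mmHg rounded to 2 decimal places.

(17.82, 28.18)

SE₁ = s₁/√n₁ = 17.0/√99 = 1.7086; SE₂ = 15.5/√215 = 1.0571.
Independent samples, unequal variances: SE_diff = √(SE₁² + SE₂²) = √(2.91931396 + 1.11746041) = 2.0092.
z* = 2.576, so margin of error = 2.576 × 2.0092 = 5.1757.
Difference in means = 140 − 117 = 23.0000.
23.0000 ± 5.1757 → (17.82, 28.18).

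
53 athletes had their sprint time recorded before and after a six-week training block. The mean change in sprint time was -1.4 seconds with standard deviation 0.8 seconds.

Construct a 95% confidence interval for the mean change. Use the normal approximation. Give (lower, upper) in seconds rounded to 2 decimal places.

(-1.62, -1.18)

Paired design: SE = s_d/√n = 0.8/√53 = 0.1099.
z* = 1.960; margin of error = 1.960 × 0.1099 = 0.2154.
-1.4 ± 0.2154 → (-1.62, -1.18).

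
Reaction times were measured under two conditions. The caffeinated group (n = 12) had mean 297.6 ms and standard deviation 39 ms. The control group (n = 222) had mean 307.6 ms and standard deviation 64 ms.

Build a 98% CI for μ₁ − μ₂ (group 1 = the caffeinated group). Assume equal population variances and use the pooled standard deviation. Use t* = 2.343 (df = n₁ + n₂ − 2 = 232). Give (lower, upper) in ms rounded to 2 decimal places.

(-53.77, 33.77)

Pooled variance s_p² = [11·39² + 221·64²] / (12+222−2) = 3973.9095, so s_p = 63.0390.
SE_diff = s_p·√(1/n₁ + 1/n₂) = 63.0390·√(1/12 + 1/222) = 18.6832.
t* = 2.343; margin = 2.343 × 18.6832 = 43.7747.
Difference = 297.6 − 307.6 = -10.0000.
-10.0000 ± 43.7747 → (-53.77, 33.77).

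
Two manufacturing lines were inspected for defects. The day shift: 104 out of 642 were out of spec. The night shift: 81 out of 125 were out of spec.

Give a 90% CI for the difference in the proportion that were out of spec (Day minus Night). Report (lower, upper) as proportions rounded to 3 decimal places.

(-0.560, -0.412)

p̂₁ = 104/642 = 0.1620 and p̂₂ = 81/125 = 0.6480.
SE₁ = √(p̂₁(1−p̂₁)/n₁) = √(0.1620·0.8380/642) = 0.01454; SE₂ = √(0.6480·0.3520/125) = 0.04272.
Independent samples: SE of the difference = √(SE₁² + SE₂²) = √(0.0002114116 + 0.0018249984) = 0.04513.
z* for 90% confidence is 1.645, so the margin of error is 1.645 × 0.04513 = 0.07424.
Point estimate p̂₁ − p̂₂ = 0.1620 − 0.6480 = -0.4860.
-0.4860 ± 0.07424 → (-0.560, -0.412).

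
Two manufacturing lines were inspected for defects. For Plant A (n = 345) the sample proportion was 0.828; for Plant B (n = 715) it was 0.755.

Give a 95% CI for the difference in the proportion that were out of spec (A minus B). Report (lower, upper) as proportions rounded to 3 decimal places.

Each SE is √(p̂(1−p̂)/n): √(0.8280·0.1720/345) = 0.02032 and √(0.7550·0.2450/715) = 0.01608.
SE(p̂₁ − p̂₂) = √(SE₁² + SE₂²) = √(0.0004129024 + 0.0002585664) = 0.02591, since the two samples are independent.
At 95% confidence z* = 1.960; margin = 1.960 × 0.02591 = 0.05078.
The difference is 0.8280 − 0.7550 = 0.0730, so the interval is 0.0730 ± 0.05078 = (0.022, 0.124).

(0.022, 0.124)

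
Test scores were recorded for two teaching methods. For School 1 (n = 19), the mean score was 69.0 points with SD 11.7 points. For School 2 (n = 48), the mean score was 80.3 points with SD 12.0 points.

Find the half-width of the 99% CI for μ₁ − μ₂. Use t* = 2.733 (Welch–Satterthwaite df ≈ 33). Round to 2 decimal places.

SE₁ = s₁/√n₁ = 11.7/√19 = 2.6842; SE₂ = 12.0/√48 = 1.7321.
Independent samples, unequal variances: SE_diff = √(SE₁² + SE₂²) = √(7.20492964 + 3.00017041) = 3.1945.
t* = 2.733, so margin of error = 2.733 × 3.1945 = 8.7306.

8.73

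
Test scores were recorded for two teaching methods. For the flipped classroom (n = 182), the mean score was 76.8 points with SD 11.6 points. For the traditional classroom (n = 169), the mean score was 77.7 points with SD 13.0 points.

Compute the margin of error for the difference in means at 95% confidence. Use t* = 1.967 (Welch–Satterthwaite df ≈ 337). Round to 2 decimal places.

2.59

SE₁ = s₁/√n₁ = 11.6/√182 = 0.8598; SE₂ = 13.0/√169 = 1.0000.
Independent samples, unequal variances: SE_diff = √(SE₁² + SE₂²) = √(0.73925604 + 1.0) = 1.3188.
t* = 1.967, so margin of error = 1.967 × 1.3188 = 2.5941.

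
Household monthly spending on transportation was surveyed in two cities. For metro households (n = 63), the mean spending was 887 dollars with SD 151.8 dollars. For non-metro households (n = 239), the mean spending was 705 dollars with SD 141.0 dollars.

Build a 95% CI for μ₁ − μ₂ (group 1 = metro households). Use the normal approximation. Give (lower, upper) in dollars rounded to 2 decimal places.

(140.47, 223.53)

SE₁ = s₁/√n₁ = 151.8/√63 = 19.1250; SE₂ = 141.0/√239 = 9.1205.
Independent samples, unequal variances: SE_diff = √(SE₁² + SE₂²) = √(365.765625 + 83.18352025) = 21.1884.
z* = 1.960, so margin of error = 1.960 × 21.1884 = 41.5293.
Difference in means = 887 − 705 = 182.0000.
182.0000 ± 41.5293 → (140.47, 223.53).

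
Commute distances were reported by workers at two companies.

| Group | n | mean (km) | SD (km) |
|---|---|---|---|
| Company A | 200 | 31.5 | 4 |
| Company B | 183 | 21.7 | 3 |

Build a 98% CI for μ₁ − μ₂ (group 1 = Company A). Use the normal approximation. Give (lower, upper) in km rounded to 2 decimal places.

(8.96, 10.64)

Per-group SEs: s₁/√n₁ = 4/√200 = 0.2828, s₂/√n₂ = 3/√183 = 0.2218.
Unpooled SE of the difference: √(0.07997584 + 0.04919524) = 0.3594.
Margin of error = z* · SE = 2.326 × 0.3594 = 0.8360.
x̄₁ − x̄₂ = 31.5 − 21.7 = 9.8000.
CI: 9.8000 ± 0.8360 = (8.96, 10.64).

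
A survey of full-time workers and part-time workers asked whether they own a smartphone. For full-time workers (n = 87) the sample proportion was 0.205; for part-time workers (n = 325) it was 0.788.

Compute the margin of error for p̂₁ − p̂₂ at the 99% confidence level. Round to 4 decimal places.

SE₁ = √(p̂₁(1−p̂₁)/n₁) = √(0.2050·0.7950/87) = 0.04328; SE₂ = √(0.7880·0.2120/325) = 0.02267.
Independent samples: SE of the difference = √(SE₁² + SE₂²) = √(0.0018731584 + 0.0005139289) = 0.04886.
z* for 99% confidence is 2.576, so the margin of error is 2.576 × 0.04886 = 0.12586.

0.1259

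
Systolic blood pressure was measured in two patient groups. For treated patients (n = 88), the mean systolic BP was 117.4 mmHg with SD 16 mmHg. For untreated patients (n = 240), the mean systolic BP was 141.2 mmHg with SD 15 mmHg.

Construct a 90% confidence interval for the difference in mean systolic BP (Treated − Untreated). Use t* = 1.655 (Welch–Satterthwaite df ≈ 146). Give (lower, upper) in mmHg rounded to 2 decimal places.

Standard errors of each mean: 16/√88 = 1.7056 and 15/√240 = 0.9682.
SE(x̄₁ − x̄₂) = √(1.7056² + 0.9682²) = 1.9612 for independent samples with unequal variances.
With t* = 1.655, the margin is 1.655 × 1.9612 = 3.2458.
x̄₁ − x̄₂ = 117.4 − 141.2 = -23.8000; the interval is -23.8000 ± 3.2458 = (-27.05, -20.55).

(-27.05, -20.55)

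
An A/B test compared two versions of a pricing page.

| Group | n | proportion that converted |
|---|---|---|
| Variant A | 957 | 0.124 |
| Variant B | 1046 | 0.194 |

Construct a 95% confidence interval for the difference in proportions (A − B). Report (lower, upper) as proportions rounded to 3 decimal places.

(-0.102, -0.038)

Each SE is √(p̂(1−p̂)/n): √(0.1240·0.8760/957) = 0.01065 and √(0.1940·0.8060/1046) = 0.01223.
SE(p̂₁ − p̂₂) = √(SE₁² + SE₂²) = √(0.0001134225 + 0.0001495729) = 0.01622, since the two samples are independent.
At 95% confidence z* = 1.960; margin = 1.960 × 0.01622 = 0.03179.
The difference is 0.1240 − 0.1940 = -0.0700, so the interval is -0.0700 ± 0.03179 = (-0.102, -0.038).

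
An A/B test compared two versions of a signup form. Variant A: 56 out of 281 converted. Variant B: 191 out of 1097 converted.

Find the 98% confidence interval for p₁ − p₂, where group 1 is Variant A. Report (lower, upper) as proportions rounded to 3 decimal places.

Sample proportions: 56/281 = 0.1993, 191/1097 = 0.1741.
Each SE is √(p̂(1−p̂)/n): √(0.1993·0.8007/281) = 0.02383 and √(0.1741·0.8259/1097) = 0.01145.
SE(p̂₁ − p̂₂) = √(SE₁² + SE₂²) = √(0.0005678689 + 0.0001311025) = 0.02644, since the two samples are independent.
At 98% confidence z* = 2.326; margin = 2.326 × 0.02644 = 0.06150.
The difference is 0.1993 − 0.1741 = 0.0252, so the interval is 0.0252 ± 0.06150 = (-0.036, 0.087).

(-0.036, 0.087)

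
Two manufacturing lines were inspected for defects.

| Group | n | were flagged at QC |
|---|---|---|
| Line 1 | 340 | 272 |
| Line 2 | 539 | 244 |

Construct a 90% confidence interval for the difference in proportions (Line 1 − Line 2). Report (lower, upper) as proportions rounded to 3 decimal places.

(0.297, 0.397)

p̂₁ = 272/340 = 0.8000 and p̂₂ = 244/539 = 0.4527.
SE₁ = √(p̂₁(1−p̂₁)/n₁) = √(0.8000·0.2000/340) = 0.02169; SE₂ = √(0.4527·0.5473/539) = 0.02144.
Independent samples: SE of the difference = √(SE₁² + SE₂²) = √(0.0004704561 + 0.0004596736) = 0.03050.
z* for 90% confidence is 1.645, so the margin of error is 1.645 × 0.03050 = 0.05017.
Point estimate p̂₁ − p̂₂ = 0.8000 − 0.4527 = 0.3473.
0.3473 ± 0.05017 → (0.297, 0.397).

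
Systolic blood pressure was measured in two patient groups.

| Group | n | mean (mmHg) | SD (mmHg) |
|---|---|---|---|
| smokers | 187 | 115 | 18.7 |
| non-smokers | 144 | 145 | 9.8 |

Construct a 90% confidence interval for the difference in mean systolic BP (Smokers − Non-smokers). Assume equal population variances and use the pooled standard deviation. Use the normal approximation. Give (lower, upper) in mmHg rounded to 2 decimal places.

Pooled variance s_p² = [186·18.7² + 143·9.8²] / (187+144−2) = 239.4409, so s_p = 15.4739.
SE_diff = s_p·√(1/n₁ + 1/n₂) = 15.4739·√(1/187 + 1/144) = 1.7156.
z* = 1.645; margin = 1.645 × 1.7156 = 2.8222.
Difference = 115 − 145 = -30.0000.
-30.0000 ± 2.8222 → (-32.82, -27.18).

(-32.82, -27.18)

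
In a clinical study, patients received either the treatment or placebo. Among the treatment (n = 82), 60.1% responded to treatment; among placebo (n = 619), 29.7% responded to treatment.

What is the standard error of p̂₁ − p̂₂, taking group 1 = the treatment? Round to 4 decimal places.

SE₁ = √(p̂₁(1−p̂₁)/n₁) = √(0.6010·0.3990/82) = 0.05408; SE₂ = √(0.2970·0.7030/619) = 0.01837.
Independent samples: SE of the difference = √(SE₁² + SE₂²) = √(0.0029246464 + 0.0003374569) = 0.05711.

0.0571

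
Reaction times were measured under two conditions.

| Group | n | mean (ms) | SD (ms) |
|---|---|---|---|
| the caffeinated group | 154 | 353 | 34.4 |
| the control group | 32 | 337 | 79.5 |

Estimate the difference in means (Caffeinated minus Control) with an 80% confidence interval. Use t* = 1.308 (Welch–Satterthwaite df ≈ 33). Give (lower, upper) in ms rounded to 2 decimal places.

SE₁ = s₁/√n₁ = 34.4/√154 = 2.7720; SE₂ = 79.5/√32 = 14.0537.
Independent samples, unequal variances: SE_diff = √(SE₁² + SE₂²) = √(7.683984 + 197.50648369) = 14.3245.
t* = 1.308, so margin of error = 1.308 × 14.3245 = 18.7364.
Difference in means = 353 − 337 = 16.0000.
16.0000 ± 18.7364 → (-2.74, 34.74).

(-2.74, 34.74)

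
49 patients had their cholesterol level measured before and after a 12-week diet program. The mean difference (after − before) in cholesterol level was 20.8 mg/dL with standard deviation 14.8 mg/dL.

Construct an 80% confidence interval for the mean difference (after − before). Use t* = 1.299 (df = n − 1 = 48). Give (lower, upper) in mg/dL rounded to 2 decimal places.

(18.05, 23.55)

Paired design: SE = s_d/√n = 14.8/√49 = 2.1143.
t* = 1.299; margin of error = 1.299 × 2.1143 = 2.7465.
20.8 ± 2.7465 → (18.05, 23.55).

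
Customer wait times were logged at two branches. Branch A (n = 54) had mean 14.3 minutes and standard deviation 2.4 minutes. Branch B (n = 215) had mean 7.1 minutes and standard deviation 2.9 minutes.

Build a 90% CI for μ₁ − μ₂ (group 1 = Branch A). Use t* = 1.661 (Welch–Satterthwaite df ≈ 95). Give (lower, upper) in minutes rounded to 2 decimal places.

Per-group SEs: s₁/√n₁ = 2.4/√54 = 0.3266, s₂/√n₂ = 2.9/√215 = 0.1978.
Unpooled SE of the difference: √(0.10666756 + 0.03912484) = 0.3818.
Margin of error = t* · SE = 1.661 × 0.3818 = 0.6342.
x̄₁ − x̄₂ = 14.3 − 7.1 = 7.2000.
CI: 7.2000 ± 0.6342 = (6.57, 7.83).

(6.57, 7.83)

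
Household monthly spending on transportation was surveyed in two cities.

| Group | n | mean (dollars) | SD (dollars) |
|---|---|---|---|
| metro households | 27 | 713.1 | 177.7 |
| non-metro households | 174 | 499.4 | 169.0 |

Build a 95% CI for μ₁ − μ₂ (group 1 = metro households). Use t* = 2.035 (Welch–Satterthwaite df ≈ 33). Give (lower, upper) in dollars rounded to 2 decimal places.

Per-group SEs: s₁/√n₁ = 177.7/√27 = 34.1984, s₂/√n₂ = 169.0/√174 = 12.8119.
Unpooled SE of the difference: √(1169.53056256 + 164.14478161) = 36.5195.
Margin of error = t* · SE = 2.035 × 36.5195 = 74.3172.
x̄₁ − x̄₂ = 713.1 − 499.4 = 213.7000.
CI: 213.7000 ± 74.3172 = (139.38, 288.02).

(139.38, 288.02)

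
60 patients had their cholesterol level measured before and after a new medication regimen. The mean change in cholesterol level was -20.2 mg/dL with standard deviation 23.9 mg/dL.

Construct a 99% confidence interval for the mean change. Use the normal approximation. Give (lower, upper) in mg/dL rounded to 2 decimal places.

(-28.15, -12.25)

Paired design: SE = s_d/√n = 23.9/√60 = 3.0855.
z* = 2.576; margin of error = 2.576 × 3.0855 = 7.9482.
-20.2 ± 7.9482 → (-28.15, -12.25).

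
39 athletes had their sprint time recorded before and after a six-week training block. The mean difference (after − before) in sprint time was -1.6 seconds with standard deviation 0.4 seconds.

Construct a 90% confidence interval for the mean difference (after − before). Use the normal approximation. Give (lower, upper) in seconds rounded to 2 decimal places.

(-1.71, -1.49)

Paired design: SE = s_d/√n = 0.4/√39 = 0.0641.
z* = 1.645; margin of error = 1.645 × 0.0641 = 0.1054.
-1.6 ± 0.1054 → (-1.71, -1.49).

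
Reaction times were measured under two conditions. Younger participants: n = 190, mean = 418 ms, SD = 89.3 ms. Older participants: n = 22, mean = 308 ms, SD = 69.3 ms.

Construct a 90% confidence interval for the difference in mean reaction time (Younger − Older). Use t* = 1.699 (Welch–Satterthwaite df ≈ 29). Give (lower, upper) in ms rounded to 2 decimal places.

(82.59, 137.41)

Standard errors of each mean: 89.3/√190 = 6.4785 and 69.3/√22 = 14.7748.
SE(x̄₁ − x̄₂) = √(6.4785² + 14.7748²) = 16.1328 for independent samples with unequal variances.
With t* = 1.699, the margin is 1.699 × 16.1328 = 27.4096.
x̄₁ − x̄₂ = 418 − 308 = 110.0000; the interval is 110.0000 ± 27.4096 = (82.59, 137.41).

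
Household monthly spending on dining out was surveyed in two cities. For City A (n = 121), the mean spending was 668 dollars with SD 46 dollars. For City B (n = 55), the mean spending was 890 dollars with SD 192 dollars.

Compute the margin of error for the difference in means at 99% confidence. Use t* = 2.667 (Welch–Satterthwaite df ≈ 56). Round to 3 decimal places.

SE₁ = s₁/√n₁ = 46/√121 = 4.1818; SE₂ = 192/√55 = 25.8893.
Independent samples, unequal variances: SE_diff = √(SE₁² + SE₂²) = √(17.48745124 + 670.25585449) = 26.2249.
t* = 2.667, so margin of error = 2.667 × 26.2249 = 69.9418.

69.942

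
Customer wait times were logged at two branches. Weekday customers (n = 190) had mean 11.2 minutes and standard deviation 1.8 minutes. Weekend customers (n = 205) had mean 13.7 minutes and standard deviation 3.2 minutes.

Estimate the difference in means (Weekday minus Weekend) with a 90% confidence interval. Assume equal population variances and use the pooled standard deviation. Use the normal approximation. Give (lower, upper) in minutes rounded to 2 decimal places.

(-2.93, -2.07)

Pooled variance s_p² = [189·1.8² + 204·3.2²] / (190+205−2) = 6.8736, so s_p = 2.6218.
SE_diff = s_p·√(1/n₁ + 1/n₂) = 2.6218·√(1/190 + 1/205) = 0.2640.
z* = 1.645; margin = 1.645 × 0.2640 = 0.4343.
Difference = 11.2 − 13.7 = -2.5000.
-2.5000 ± 0.4343 → (-2.93, -2.07).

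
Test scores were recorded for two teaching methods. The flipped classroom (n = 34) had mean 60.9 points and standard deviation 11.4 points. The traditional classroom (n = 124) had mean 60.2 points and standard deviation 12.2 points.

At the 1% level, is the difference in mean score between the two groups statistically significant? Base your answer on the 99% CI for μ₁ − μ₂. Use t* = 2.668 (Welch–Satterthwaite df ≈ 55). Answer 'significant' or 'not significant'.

not significant

SE₁ = s₁/√n₁ = 11.4/√34 = 1.9551; SE₂ = 12.2/√124 = 1.0956.
Independent samples, unequal variances: SE_diff = √(SE₁² + SE₂²) = √(3.82241601 + 1.20033936) = 2.2412.
t* = 2.668, so margin of error = 2.668 × 2.2412 = 5.9795.
Difference in means = 60.9 − 60.2 = 0.7000.
0.7000 ± 5.9795 → (-5.2795, 6.6795).
The interval (-5.2795, 6.6795) contains 0, so the difference is not significant.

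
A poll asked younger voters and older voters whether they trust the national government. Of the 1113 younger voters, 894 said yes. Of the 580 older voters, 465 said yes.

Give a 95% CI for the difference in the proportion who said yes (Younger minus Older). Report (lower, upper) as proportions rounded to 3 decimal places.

p̂₁ = 894/1113 = 0.8032 and p̂₂ = 465/580 = 0.8017.
SE₁ = √(p̂₁(1−p̂₁)/n₁) = √(0.8032·0.1968/1113) = 0.01192; SE₂ = √(0.8017·0.1983/580) = 0.01656.
Independent samples: SE of the difference = √(SE₁² + SE₂²) = √(0.0001420864 + 0.0002742336) = 0.02040.
z* for 95% confidence is 1.960, so the margin of error is 1.960 × 0.02040 = 0.03998.
Point estimate p̂₁ − p̂₂ = 0.8032 − 0.8017 = 0.0015.
0.0015 ± 0.03998 → (-0.038, 0.041).

(-0.038, 0.041)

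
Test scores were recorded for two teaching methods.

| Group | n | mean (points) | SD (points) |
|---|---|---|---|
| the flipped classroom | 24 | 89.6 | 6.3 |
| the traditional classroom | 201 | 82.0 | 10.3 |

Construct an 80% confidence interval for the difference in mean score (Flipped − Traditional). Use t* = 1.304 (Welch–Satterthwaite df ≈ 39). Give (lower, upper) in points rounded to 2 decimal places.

(5.67, 9.53)

Per-group SEs: s₁/√n₁ = 6.3/√24 = 1.2860, s₂/√n₂ = 10.3/√201 = 0.7265.
Unpooled SE of the difference: √(1.653796 + 0.52780225) = 1.4770.
Margin of error = t* · SE = 1.304 × 1.4770 = 1.9260.
x̄₁ − x̄₂ = 89.6 − 82.0 = 7.6000.
CI: 7.6000 ± 1.9260 = (5.67, 9.53).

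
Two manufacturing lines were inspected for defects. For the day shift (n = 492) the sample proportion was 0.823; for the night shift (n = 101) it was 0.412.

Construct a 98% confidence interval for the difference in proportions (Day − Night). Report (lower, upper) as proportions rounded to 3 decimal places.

(0.290, 0.532)

The two standard errors are √(0.8230×0.1770/492) = 0.01721 and √(0.4120×0.5880/101) = 0.04898.
Because the samples are independent, SE_diff = √(0.01721² + 0.04898²) = 0.05192.
Using z* = 2.326 for 98%, ME = 2.326 × 0.05192 = 0.12077.
p̂₁ − p̂₂ = 0.4110; interval 0.4110 ± 0.12077 gives (0.290, 0.532).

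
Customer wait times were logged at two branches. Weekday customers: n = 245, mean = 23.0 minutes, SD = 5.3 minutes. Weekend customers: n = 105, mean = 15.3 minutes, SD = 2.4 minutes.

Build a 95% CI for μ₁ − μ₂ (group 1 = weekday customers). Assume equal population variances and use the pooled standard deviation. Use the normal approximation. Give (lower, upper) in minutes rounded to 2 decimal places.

(6.64, 8.76)

s_p = √[((n₁−1)s₁² + (n₂−1)s₂²)/(n₁+n₂−2)] = √[(244·5.3² + 104·2.4²)/348] = 4.6278.
SE = 4.6278·√(1/245 + 1/105) = 0.5398.
With z* = 1.960, margin = 1.960 × 0.5398 = 1.0580.
x̄₁ − x̄₂ = 23.0 − 15.3 = 7.7000; interval 7.7000 ± 1.0580 = (6.64, 8.76).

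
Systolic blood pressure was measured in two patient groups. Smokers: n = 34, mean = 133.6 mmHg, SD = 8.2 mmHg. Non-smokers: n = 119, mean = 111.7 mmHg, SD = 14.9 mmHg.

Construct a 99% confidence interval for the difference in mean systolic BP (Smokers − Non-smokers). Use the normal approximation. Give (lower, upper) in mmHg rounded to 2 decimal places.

Per-group SEs: s₁/√n₁ = 8.2/√34 = 1.4063, s₂/√n₂ = 14.9/√119 = 1.3659.
Unpooled SE of the difference: √(1.97767969 + 1.86568281) = 1.9604.
Margin of error = z* · SE = 2.576 × 1.9604 = 5.0500.
x̄₁ − x̄₂ = 133.6 − 111.7 = 21.9000.
CI: 21.9000 ± 5.0500 = (16.85, 26.95).

(16.85, 26.95)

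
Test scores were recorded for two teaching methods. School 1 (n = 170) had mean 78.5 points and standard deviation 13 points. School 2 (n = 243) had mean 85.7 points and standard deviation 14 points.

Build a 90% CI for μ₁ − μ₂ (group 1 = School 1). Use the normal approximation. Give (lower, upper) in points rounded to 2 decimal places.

(-9.41, -4.99)

SE₁ = s₁/√n₁ = 13/√170 = 0.9971; SE₂ = 14/√243 = 0.8981.
Independent samples, unequal variances: SE_diff = √(SE₁² + SE₂²) = √(0.99420841 + 0.80658361) = 1.3419.
z* = 1.645, so margin of error = 1.645 × 1.3419 = 2.2074.
Difference in means = 78.5 − 85.7 = -7.2000.
-7.2000 ± 2.2074 → (-9.41, -4.99).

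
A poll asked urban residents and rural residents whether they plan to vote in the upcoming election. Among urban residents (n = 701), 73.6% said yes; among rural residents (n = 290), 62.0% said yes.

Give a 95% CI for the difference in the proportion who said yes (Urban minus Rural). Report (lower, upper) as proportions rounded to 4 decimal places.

(0.0513, 0.1807)

The two standard errors are √(0.7360×0.2640/701) = 0.01665 and √(0.6200×0.3800/290) = 0.02850.
Because the samples are independent, SE_diff = √(0.01665² + 0.02850²) = 0.03301.
Using z* = 1.960 for 95%, ME = 1.960 × 0.03301 = 0.06470.
p̂₁ − p̂₂ = 0.1160; interval 0.1160 ± 0.06470 gives (0.0513, 0.1807).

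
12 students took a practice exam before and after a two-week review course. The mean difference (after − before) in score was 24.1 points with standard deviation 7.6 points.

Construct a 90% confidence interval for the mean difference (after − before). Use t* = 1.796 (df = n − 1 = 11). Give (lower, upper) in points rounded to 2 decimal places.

This is a matched-pairs design, so SE = s_d/√n = 7.6/√12 = 2.1939.
Margin = 1.796 × 2.1939 = 3.9402; the interval is 24.1 ± 3.9402 = (20.16, 28.04).

(20.16, 28.04)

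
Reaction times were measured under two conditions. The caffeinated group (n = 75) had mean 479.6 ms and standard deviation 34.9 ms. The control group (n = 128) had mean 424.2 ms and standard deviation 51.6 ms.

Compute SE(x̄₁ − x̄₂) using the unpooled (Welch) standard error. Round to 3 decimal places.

6.086

Per-group SEs: s₁/√n₁ = 34.9/√75 = 4.0299, s₂/√n₂ = 51.6/√128 = 4.5608.
Unpooled SE of the difference: √(16.24009401 + 20.80089664) = 6.0861.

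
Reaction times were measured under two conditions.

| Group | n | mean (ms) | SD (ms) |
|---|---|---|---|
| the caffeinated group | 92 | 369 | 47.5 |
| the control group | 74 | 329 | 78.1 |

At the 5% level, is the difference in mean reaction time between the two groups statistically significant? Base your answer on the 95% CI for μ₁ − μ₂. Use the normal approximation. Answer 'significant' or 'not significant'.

significant

SE₁ = s₁/√n₁ = 47.5/√92 = 4.9522; SE₂ = 78.1/√74 = 9.0789.
Independent samples, unequal variances: SE_diff = √(SE₁² + SE₂²) = √(24.52428484 + 82.42642521) = 10.3417.
z* = 1.960, so margin of error = 1.960 × 10.3417 = 20.2697.
Difference in means = 369 − 329 = 40.0000.
40.0000 ± 20.2697 → (19.7303, 60.2697).
The interval (19.7303, 60.2697) does not contain 0, so the difference is significant.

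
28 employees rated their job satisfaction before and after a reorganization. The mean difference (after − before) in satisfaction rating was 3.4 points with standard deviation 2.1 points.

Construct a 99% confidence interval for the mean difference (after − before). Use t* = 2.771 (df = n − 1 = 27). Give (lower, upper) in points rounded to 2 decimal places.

Paired design: SE = s_d/√n = 2.1/√28 = 0.3969.
t* = 2.771; margin of error = 2.771 × 0.3969 = 1.0998.
3.4 ± 1.0998 → (2.30, 4.50).

(2.30, 4.50)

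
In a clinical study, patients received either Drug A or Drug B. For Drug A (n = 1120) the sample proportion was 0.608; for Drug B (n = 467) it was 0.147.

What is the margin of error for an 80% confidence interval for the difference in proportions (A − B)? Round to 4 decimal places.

SE₁ = √(p̂₁(1−p̂₁)/n₁) = √(0.6080·0.3920/1120) = 0.01459; SE₂ = √(0.1470·0.8530/467) = 0.01639.
Independent samples: SE of the difference = √(SE₁² + SE₂²) = √(0.0002128681 + 0.0002686321) = 0.02194.
z* for 80% confidence is 1.282, so the margin of error is 1.282 × 0.02194 = 0.02813.

0.0281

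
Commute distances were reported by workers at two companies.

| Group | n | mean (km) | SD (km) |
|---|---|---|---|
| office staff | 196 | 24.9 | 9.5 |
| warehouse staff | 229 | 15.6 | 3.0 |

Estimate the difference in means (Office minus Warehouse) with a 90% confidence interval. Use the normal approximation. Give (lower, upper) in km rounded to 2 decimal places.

SE₁ = s₁/√n₁ = 9.5/√196 = 0.6786; SE₂ = 3.0/√229 = 0.1982.
Independent samples, unequal variances: SE_diff = √(SE₁² + SE₂²) = √(0.46049796 + 0.03928324) = 0.7070.
z* = 1.645, so margin of error = 1.645 × 0.7070 = 1.1630.
Difference in means = 24.9 − 15.6 = 9.3000.
9.3000 ± 1.1630 → (8.14, 10.46).

(8.14, 10.46)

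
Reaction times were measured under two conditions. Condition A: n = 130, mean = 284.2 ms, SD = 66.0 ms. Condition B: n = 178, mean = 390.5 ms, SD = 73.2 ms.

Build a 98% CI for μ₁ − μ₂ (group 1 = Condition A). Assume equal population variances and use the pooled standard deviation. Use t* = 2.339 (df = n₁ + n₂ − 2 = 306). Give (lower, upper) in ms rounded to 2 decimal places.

(-125.26, -87.34)

s_p = √[((n₁−1)s₁² + (n₂−1)s₂²)/(n₁+n₂−2)] = √[(129·66.0² + 177·73.2²)/306] = 70.2547.
SE = 70.2547·√(1/130 + 1/178) = 8.1053.
With t* = 2.339, margin = 2.339 × 8.1053 = 18.9583.
x̄₁ − x̄₂ = 284.2 − 390.5 = -106.3000; interval -106.3000 ± 18.9583 = (-125.26, -87.34).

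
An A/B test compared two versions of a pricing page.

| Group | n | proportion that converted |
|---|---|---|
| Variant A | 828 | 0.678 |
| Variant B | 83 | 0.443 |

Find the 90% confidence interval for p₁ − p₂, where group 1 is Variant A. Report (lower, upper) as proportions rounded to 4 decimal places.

(0.1414, 0.3286)

SE₁ = √(p̂₁(1−p̂₁)/n₁) = √(0.6780·0.3220/828) = 0.01624; SE₂ = √(0.4430·0.5570/83) = 0.05452.
Independent samples: SE of the difference = √(SE₁² + SE₂²) = √(0.0002637376 + 0.0029724304) = 0.05689.
z* for 90% confidence is 1.645, so the margin of error is 1.645 × 0.05689 = 0.09358.
Point estimate p̂₁ − p̂₂ = 0.6780 − 0.4430 = 0.2350.
0.2350 ± 0.09358 → (0.1414, 0.3286).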